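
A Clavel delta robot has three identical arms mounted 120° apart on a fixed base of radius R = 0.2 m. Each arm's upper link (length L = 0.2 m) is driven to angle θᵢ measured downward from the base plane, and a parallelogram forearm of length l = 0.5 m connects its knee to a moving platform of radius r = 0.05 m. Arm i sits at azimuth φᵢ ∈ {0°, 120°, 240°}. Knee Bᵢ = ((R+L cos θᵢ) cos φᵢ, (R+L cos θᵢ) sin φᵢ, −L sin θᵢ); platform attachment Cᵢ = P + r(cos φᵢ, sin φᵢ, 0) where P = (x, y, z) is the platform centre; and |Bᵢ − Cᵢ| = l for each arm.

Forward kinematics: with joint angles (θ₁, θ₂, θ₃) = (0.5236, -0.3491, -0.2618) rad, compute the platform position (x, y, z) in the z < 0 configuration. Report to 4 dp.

S1 = (0.3232·cos0.0°, 0.3232·sin0.0°, -0.1000) = (0.3232, 0.0000, -0.1000)
arm 2 at φ=120.0°: e+L cos θ2 = 0.3379;  S2 = (-0.1690, 0.2927, 0.0684)
S3 = (0.3432·cos240.0°, 0.3432·sin240.0°, 0.0518) = (-0.1716, -0.2972, 0.0518)
|S₂|²−|S₁|² = 0.0044;  |S₃|²−|S₁|² = 0.0060
linear system: -0.9843x+0.5853y = 0.0044−0.3368z; -0.9896x+-0.5944y = 0.0060−0.3035z
Cramer: x(z) = -0.0053+0.3245z;  y(z) = -0.0013-0.0297z
sphere 1 gives Az²+Bz+C=0 with A=1.1062, B=-0.0131, C=-0.1321;  B²−4AC=0.5847;  roots -0.3397, 0.3516;  negative root z = -0.3397
x = -0.1155, y = 0.0088

(-0.1155, 0.0088, -0.3397)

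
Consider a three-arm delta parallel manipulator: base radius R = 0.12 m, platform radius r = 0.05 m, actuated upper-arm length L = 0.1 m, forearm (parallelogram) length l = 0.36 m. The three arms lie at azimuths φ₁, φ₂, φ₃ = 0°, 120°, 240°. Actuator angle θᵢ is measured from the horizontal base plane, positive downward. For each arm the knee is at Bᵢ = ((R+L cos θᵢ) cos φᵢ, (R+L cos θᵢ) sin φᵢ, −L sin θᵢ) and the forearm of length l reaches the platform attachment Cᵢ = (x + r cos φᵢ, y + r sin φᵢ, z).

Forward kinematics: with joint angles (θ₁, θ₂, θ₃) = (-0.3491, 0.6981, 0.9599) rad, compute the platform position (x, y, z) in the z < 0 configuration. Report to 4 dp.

(0.1589, 0.0362, -0.3239)

arm 1 at φ=0.0°: ρ1 = 0.1640;  S1 = (0.1640, 0.0000, 0.0342)
S2 = (0.1466·cos120.0°, 0.1466·sin120.0°, -0.0643) = (-0.0733, 0.1270, -0.0643)
S3 = (0.1274·cos240.0°, 0.1274·sin240.0°, -0.0819) = (-0.0637, -0.1103, -0.0819)
eliminate P² terms by subtracting sphere 1 from 2 and 3
[-0.4745 0.2539 -0.1970]·P = -0.0024;  [-0.4553 -0.2206 -0.2322]·P = -0.0051
Cramer: x(z) = 0.0083-0.4649z;  y(z) = 0.0060-0.0932z
sphere 1 gives Az²+Bz+C=0 with A=1.2248, B=0.0752, C=-0.1042;  B²−4AC=0.5160;  roots -0.3239, 0.2626;  negative root z = -0.3239
x = 0.1589, y = 0.0362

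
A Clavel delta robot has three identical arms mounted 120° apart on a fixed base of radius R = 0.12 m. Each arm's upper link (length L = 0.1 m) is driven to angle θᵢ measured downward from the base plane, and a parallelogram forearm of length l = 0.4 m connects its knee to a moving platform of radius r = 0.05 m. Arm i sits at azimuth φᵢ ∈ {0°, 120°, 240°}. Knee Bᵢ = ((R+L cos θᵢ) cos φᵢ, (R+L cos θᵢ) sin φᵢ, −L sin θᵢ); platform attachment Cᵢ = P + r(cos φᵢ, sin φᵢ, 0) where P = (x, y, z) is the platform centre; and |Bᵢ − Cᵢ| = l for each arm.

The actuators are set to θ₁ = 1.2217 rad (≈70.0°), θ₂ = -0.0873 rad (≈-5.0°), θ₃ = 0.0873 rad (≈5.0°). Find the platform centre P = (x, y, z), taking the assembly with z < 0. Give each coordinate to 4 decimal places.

(-0.1998, 0.0210, -0.3531)

S1 = (0.1042·cos0.0°, 0.1042·sin0.0°, -0.0940) = (0.1042, 0.0000, -0.0940)
φ2=120.0°: virtual centre (-0.0848, 0.1469, 0.0087), radius l
S3 = (0.1696·cos240.0°, 0.1696·sin240.0°, -0.0087) = (-0.0848, -0.1469, -0.0087)
subtract pairs → two planes through P
[-0.3780 0.2938 0.2054]·P = 0.0092;  [-0.3780 -0.2938 0.1705]·P = 0.0092
Cramer: x(z) = -0.0242+0.4971z;  y(z) = 0.0000-0.0594z
sphere 1 gives Az²+Bz+C=0 with A=1.2507, B=0.0602, C=-0.1347;  B²−4AC=0.6774;  roots -0.3531, 0.3049;  negative root z = -0.3531
x = -0.1998, y = 0.0210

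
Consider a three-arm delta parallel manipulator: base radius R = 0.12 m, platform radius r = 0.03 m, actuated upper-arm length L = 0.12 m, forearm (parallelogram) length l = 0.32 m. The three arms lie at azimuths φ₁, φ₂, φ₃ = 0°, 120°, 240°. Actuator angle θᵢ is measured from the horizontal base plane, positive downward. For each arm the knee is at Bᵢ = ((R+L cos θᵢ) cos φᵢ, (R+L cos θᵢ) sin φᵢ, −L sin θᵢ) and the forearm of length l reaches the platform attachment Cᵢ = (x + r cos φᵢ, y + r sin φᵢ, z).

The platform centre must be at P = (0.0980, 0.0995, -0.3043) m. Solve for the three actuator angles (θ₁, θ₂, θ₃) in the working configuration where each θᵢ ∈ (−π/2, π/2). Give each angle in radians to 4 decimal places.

θ₁ = 0.1744, θ₂ = 0.5233, θ₃ = 1.3087

arm 1 (φ=0.0°): x'=0.0980, y'=0.0995
  e−x'=-0.0080;  (l²−L²−(e−x')²−y'²−z²)/2L = -0.0607
  θ1 = atan2(B,A) + arccos(C/0.3044) = 0.1744
arm 2 (φ=120.0°): x'=0.0372, y'=-0.1346
  e−x'=0.0528;  (l²−L²−(e−x')²−y'²−z²)/2L = -0.1063
  γ=atan2(-0.3043,0.0528)=-1.3989;  ψ=arccos(-0.3442)=1.9222;  θ2=γ+ψ≈0.5233
rotate P by −φ3: (-0.1352, 0.0351, -0.3043)
  A cos θ + B sin θ = C:  0.2252·cos θ + -0.3043·sin θ = -0.2356
  γ=atan2(-0.3043,0.2252)=-0.9338;  ψ=arccos(-0.6223)=2.2424;  θ3=γ+ψ≈1.3087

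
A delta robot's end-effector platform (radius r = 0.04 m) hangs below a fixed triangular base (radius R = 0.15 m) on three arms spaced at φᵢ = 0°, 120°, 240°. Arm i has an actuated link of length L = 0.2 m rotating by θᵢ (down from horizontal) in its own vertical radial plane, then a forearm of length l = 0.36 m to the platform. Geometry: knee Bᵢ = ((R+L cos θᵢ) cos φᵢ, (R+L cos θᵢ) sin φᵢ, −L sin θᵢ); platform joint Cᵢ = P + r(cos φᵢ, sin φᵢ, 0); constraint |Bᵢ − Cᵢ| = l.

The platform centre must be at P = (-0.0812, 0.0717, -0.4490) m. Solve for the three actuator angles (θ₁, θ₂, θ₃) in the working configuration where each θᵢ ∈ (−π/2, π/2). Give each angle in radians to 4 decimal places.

θ₁ = 1.3091, θ₂ = 0.6984, θ₃ = 1.1346

arm 1 (φ=0.0°): x'=-0.0812, y'=0.0717
  A=0.1912, B=-0.4490, C=(l²−L²−A²−y'²−z²)/(2L)=-0.3842
  γ=atan2(-0.4490,0.1912)=-1.1682;  ψ=arccos(-0.7874)=2.4773;  θ1=γ+ψ≈1.3091
φ2=120.0° → target in arm frame (0.1027, 0.0345)
  A cos θ + B sin θ = C:  0.0073·cos θ + -0.4490·sin θ = -0.2831
  √(A²+B²)=0.4491;  θ2 = -1.5545+2.2529 ≈ 0.6984
rotate P by −φ3: (-0.0215, -0.1062, -0.4490)
  e−x'=0.1315;  (l²−L²−(e−x')²−y'²−z²)/2L = -0.3514
  θ3 = atan2(B,A) + arccos(C/0.4679) = 1.1346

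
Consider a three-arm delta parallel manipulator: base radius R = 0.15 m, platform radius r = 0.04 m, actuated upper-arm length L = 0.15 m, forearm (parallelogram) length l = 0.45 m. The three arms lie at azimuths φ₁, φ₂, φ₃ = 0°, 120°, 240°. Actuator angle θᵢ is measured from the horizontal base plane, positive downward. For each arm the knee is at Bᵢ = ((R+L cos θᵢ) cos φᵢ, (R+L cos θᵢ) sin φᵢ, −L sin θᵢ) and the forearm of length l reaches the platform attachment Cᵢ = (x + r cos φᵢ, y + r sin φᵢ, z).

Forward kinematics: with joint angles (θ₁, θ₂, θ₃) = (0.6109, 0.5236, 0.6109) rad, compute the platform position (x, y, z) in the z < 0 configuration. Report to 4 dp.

(-0.0083, 0.0144, -0.4657)

φ1=0.0°: virtual centre (0.2329, 0.0000, -0.0860), radius l
φ2=120.0°: virtual centre (-0.1200, 0.2078, -0.0750), radius l
arm 3 at φ=240.0°: (R−r)+L cos θ3 = 0.2329;  centre 3 = (-0.1164, -0.2017, -0.0860)
|centre ₂|²−|centre ₁|² = 0.0015;  |centre ₃|²−|centre ₁|² = 0.0000
plane₁₂: -0.7056x+0.4155y+0.0221z = 0.0015
det = 0.5749;  x = -0.0011+0.0155z,  y = 0.0019+-0.0268z
sphere 1 gives Az²+Bz+C=0 with A=1.0010, B=0.1647, C=-0.1404;  B²−4AC=0.5891;  roots -0.4657, 0.3011;  negative root z = -0.4657
x = -0.0083, y = 0.0144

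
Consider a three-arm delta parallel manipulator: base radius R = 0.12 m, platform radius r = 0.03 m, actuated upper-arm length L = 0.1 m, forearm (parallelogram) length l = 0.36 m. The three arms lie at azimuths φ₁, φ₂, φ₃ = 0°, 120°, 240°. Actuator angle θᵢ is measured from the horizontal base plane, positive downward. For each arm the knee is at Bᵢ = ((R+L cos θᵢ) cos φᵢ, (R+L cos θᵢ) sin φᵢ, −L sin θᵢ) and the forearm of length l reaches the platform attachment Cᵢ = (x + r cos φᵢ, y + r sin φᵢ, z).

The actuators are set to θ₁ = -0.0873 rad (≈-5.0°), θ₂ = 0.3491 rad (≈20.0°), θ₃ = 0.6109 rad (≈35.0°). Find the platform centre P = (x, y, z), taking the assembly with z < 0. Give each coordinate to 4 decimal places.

φ1=0.0°: virtual centre (0.1896, 0.0000, 0.0087), radius l
O2 = (0.1840·cos120.0°, 0.1840·sin120.0°, -0.0342) = (-0.0920, 0.1593, -0.0342)
O3 = (0.1719·cos240.0°, 0.1719·sin240.0°, -0.0574) = (-0.0860, -0.1489, -0.0574)
subtract pairs → two planes through P
linear system: -0.5632x+0.3186y = -0.0010−-0.0858z; -0.5512x+-0.2978y = -0.0032−-0.1322z
det = 0.3433;  x = 0.0038+-0.1971z,  y = 0.0036+-0.0790z
into |P−O₁|² = l²: 1.0451z² + 0.0552z + -0.0950 = 0;  Δ = 0.4002;  z = -0.3291 or 0.2762 → z<0 root = -0.3291
x = 0.0687, y = 0.0296

(0.0687, 0.0296, -0.3291)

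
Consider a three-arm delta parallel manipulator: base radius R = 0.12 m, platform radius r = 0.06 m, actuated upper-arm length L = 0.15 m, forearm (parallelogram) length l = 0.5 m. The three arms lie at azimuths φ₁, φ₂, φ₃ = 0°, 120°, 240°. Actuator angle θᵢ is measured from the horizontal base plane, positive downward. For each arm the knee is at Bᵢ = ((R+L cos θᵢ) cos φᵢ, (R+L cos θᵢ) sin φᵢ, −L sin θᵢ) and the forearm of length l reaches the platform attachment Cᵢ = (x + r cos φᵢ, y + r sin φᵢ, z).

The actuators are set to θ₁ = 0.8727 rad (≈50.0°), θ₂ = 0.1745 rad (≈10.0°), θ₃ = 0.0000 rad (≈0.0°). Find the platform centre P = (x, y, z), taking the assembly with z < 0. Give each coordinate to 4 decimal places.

centre 1 = (0.1564·cos0.0°, 0.1564·sin0.0°, -0.1149) = (0.1564, 0.0000, -0.1149)
arm 2 at φ=120.0°: ρ2 = 0.2077;  centre 2 = (-0.1039, 0.1799, -0.0260)
arm 3 at φ=240.0°: ρ3 = 0.2100;  centre 3 = (-0.1050, -0.1819, 0.0000)
|centre ₂|²−|centre ₁|² = 0.0062;  |centre ₃|²−|centre ₁|² = 0.0064
linear system: -0.5206x+0.3598y = 0.0062−0.1777z; -0.5228x+-0.3637y = 0.0064−0.2298z
det = 0.3774;  x = -0.0121+0.3903z,  y = -0.0003+0.0708z
quadratic in z: (1.1574)z²+(0.0982)z+(-0.2084)=0, √Δ=0.9872 → z ∈ {-0.4689, 0.3840}; z = -0.4689 (taking z<0)
x = -0.1951, y = -0.0335

(-0.1951, -0.0335, -0.4689)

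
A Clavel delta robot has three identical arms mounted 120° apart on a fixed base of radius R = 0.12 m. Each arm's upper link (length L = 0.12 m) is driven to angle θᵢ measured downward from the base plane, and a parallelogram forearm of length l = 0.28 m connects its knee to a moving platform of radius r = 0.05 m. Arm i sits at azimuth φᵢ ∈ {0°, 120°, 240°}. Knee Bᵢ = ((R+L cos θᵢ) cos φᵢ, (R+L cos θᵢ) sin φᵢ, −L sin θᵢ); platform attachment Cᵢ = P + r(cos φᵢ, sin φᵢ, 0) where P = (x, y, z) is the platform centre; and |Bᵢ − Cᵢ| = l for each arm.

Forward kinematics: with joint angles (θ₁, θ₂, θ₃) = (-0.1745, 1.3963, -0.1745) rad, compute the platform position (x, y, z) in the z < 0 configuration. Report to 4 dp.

φ1=0.0°: virtual centre (0.1882, 0.0000, 0.0208), radius l
S2 = (0.0908·cos120.0°, 0.0908·sin120.0°, -0.1182) = (-0.0454, 0.0787, -0.1182)
φ3=240.0°: virtual centre (-0.0941, -0.1630, 0.0208), radius l
eliminate P² terms by subtracting sphere 1 from 2 and 3
linear system: -0.4672x+0.1573y = -0.0136−-0.2780z; -0.5645x+-0.3259y = 0.0000−0.0000z
det = 0.2411;  x = 0.0184+-0.3759z,  y = -0.0319+0.6510z
into |P−S₁|² = l²: 1.5651z² + 0.0444z + -0.0481 = 0;  Δ = 0.3033;  z = -0.1901 or 0.1618 → z<0 root = -0.1901
x = 0.0899, y = -0.1557

(0.0899, -0.1557, -0.1901)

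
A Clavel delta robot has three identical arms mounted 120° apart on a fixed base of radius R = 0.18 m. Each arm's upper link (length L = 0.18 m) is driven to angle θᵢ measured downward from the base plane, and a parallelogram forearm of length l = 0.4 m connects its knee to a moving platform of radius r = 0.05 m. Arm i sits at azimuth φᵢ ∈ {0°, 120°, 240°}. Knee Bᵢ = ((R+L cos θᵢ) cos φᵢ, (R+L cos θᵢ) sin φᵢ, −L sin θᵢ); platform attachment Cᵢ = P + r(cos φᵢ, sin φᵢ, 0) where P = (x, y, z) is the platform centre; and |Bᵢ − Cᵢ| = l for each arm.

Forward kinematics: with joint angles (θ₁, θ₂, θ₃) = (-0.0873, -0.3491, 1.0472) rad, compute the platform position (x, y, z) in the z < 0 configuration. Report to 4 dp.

centre 1 = (0.3093·cos0.0°, 0.3093·sin0.0°, 0.0157) = (0.3093, 0.0000, 0.0157)
φ2=120.0°: virtual centre (-0.1496, 0.2591, 0.0616), radius l
centre 3 = (0.2200·cos240.0°, 0.2200·sin240.0°, -0.1559) = (-0.1100, -0.1905, -0.1559)
eliminate P² terms by subtracting sphere 1 from 2 and 3
plane₁₂: -0.9178x+0.5181y+0.0918z = -0.0026
Cramer: x(z) = 0.0166-0.1821z;  y(z) = 0.0243-0.4997z
into |P−centre ₁|² = l²: 1.2829z² + 0.0509z + -0.0735 = 0;  Δ = 0.3797;  z = -0.2600 or 0.2203 → z<0 root = -0.2600
x = 0.0640, y = 0.1543

(0.0640, 0.1543, -0.2600)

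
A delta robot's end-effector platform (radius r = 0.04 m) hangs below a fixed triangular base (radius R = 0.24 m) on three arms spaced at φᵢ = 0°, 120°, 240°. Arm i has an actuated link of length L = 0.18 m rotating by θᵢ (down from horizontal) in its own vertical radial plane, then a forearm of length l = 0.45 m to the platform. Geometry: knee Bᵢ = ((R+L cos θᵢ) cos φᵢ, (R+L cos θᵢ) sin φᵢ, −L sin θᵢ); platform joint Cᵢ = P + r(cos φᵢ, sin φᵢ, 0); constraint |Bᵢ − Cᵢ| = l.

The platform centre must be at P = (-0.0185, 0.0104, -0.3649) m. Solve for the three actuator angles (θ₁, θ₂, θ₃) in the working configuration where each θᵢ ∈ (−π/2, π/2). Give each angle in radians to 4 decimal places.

arm 1 (φ=0.0°): x'=-0.0185, y'=0.0104
  A cos θ + B sin θ = C:  0.2185·cos θ + -0.3649·sin θ = -0.0303
  θ1 = atan2(B,A) + arccos(C/0.4253) = 0.6108
rotate P by −φ2: (0.0183, 0.0108, -0.3649)
  e−x'=0.1817;  (l²−L²−(e−x')²−y'²−z²)/2L = 0.0106
  γ=atan2(-0.3649,0.1817)=-1.1087;  ψ=arccos(0.0259)=1.5449;  θ2=γ+ψ≈0.4362
φ3=240.0° → target in arm frame (0.0002, -0.0212)
  e−x'=0.1998;  (l²−L²−(e−x')²−y'²−z²)/2L = -0.0095
  √(A²+B²)=0.4160;  θ3 = -1.0699+1.5935 ≈ 0.5236

θ₁ = 0.6108, θ₂ = 0.4362, θ₃ = 0.5236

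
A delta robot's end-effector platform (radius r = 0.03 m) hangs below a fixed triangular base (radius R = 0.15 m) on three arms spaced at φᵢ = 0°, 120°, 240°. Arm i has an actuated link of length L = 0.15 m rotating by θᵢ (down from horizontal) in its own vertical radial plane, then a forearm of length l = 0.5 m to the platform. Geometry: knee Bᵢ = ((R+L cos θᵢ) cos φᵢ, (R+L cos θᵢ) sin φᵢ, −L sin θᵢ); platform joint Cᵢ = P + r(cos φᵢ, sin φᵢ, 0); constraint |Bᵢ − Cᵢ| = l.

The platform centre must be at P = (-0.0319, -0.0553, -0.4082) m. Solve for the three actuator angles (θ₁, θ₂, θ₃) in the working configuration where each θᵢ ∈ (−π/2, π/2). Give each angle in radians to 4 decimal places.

θ₁ = 0.0871, θ₂ = 0.0873, θ₃ = -0.3491

arm 1 (φ=0.0°): x'=-0.0319, y'=-0.0553
  e−x'=0.1519;  (l²−L²−(e−x')²−y'²−z²)/2L = 0.1158
  θ1 = atan2(B,A) + arccos(C/0.4355) = 0.0871
rotate P by −φ2: (-0.0319, 0.0553, -0.4082)
  A=0.1519, B=-0.4082, C=(l²−L²−A²−y'²−z²)/(2L)=0.1158
  γ=atan2(-0.4082,0.1519)=-1.2145;  ψ=arccos(0.2658)=1.3018;  θ2=γ+ψ≈0.0873
rotate P by −φ3: (0.0638, 0.0000, -0.4082)
  A=0.0562, B=-0.4082, C=(l²−L²−A²−y'²−z²)/(2L)=0.1924
  γ=atan2(-0.4082,0.0562)=-1.4341;  ψ=arccos(0.4669)=1.0850;  θ3=γ+ψ≈-0.3491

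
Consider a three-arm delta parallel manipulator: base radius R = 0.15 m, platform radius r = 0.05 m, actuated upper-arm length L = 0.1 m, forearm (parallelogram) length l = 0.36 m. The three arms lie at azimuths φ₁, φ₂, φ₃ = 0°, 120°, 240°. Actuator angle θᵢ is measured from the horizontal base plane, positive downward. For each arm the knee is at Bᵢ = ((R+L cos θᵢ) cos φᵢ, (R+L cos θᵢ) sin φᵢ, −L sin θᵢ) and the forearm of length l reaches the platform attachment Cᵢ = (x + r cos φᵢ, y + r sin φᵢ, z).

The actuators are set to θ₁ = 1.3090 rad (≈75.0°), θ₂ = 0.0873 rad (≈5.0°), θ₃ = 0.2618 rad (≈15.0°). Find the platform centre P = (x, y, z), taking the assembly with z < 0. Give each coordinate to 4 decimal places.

(-0.1482, 0.0167, -0.3295)

centre 1 = (0.1259·cos0.0°, 0.1259·sin0.0°, -0.0966) = (0.1259, 0.0000, -0.0966)
arm 2 at φ=120.0°: (R−r)+L cos θ2 = 0.1996;  centre 2 = (-0.0998, 0.1729, -0.0087)
arm 3 at φ=240.0°: (R−r)+L cos θ3 = 0.1966;  centre 3 = (-0.0983, -0.1703, -0.0259)
|centre ₂|²−|centre ₁|² = 0.0147;  |centre ₃|²−|centre ₁|² = 0.0141
linear system: -0.4514x+0.3458y = 0.0147−0.1757z; -0.4484x+-0.3405y = 0.0141−0.1414z
det = 0.3087;  x = -0.0321+0.3522z,  y = 0.0007+-0.0485z
sphere 1 gives Az²+Bz+C=0 with A=1.1264, B=0.0818, C=-0.0953;  B²−4AC=0.4361;  roots -0.3295, 0.2568;  negative root z = -0.3295
x = -0.1482, y = 0.0167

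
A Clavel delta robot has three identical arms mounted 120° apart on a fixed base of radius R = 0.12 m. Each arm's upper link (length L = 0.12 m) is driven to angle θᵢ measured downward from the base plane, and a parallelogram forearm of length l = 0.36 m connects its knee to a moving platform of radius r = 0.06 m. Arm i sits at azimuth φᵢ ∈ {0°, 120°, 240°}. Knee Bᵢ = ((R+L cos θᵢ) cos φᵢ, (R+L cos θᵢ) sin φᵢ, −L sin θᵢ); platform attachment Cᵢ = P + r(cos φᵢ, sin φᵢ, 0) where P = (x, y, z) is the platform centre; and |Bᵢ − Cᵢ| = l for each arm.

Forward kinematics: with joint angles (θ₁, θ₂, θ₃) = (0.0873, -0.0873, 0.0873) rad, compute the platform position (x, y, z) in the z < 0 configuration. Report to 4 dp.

φ1=0.0°: virtual centre (0.1795, 0.0000, -0.0105), radius l
φ2=120.0°: virtual centre (-0.0898, 0.1555, 0.0105), radius l
φ3=240.0°: virtual centre (-0.0898, -0.1555, -0.0105), radius l
eliminate P² terms by subtracting sphere 1 from 2 and 3
[-0.5386 0.3110 0.0419]·P = 0.0000;  [-0.5386 -0.3110 0.0000]·P = 0.0000
det = 0.3350;  x = 0.0000+0.0388z,  y = 0.0000+-0.0673z
into |P−S₁|² = l²: 1.0060z² + 0.0070z + -0.0973 = 0;  Δ = 0.3914;  z = -0.3144 or 0.3075 → z<0 root = -0.3144
x = -0.0122, y = 0.0212

(-0.0122, 0.0212, -0.3144)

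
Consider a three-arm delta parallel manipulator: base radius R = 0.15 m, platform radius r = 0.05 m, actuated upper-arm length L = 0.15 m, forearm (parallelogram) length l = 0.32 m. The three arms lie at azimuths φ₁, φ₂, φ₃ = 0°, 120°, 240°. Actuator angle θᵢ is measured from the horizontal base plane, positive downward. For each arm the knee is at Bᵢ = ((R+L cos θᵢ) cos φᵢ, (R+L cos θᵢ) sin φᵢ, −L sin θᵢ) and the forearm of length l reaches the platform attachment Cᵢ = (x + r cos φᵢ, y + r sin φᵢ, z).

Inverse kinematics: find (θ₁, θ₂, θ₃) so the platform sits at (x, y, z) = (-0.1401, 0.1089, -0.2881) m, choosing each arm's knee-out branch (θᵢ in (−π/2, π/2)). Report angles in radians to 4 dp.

θ₁ = 1.3963, θ₂ = -0.0871, θ₃ = 0.9602

arm 1 (φ=0.0°): x'=-0.1401, y'=0.1089
  A cos θ + B sin θ = C:  0.2401·cos θ + -0.2881·sin θ = -0.2420
  γ=atan2(-0.2881,0.2401)=-0.8760;  ψ=arccos(-0.6454)=2.2723;  θ1=γ+ψ≈1.3963
arm 2 (φ=120.0°): x'=0.1644, y'=0.0669
  A=-0.0644, B=-0.2881, C=(l²−L²−A²−y'²−z²)/(2L)=-0.0391
  √(A²+B²)=0.2952;  θ2 = -1.7906+1.7035 ≈ -0.0871
rotate P by −φ3: (-0.0243, -0.1758, -0.2881)
  e−x'=0.1243;  (l²−L²−(e−x')²−y'²−z²)/2L = -0.1648
  θ3 = atan2(B,A) + arccos(C/0.3138) = 0.9602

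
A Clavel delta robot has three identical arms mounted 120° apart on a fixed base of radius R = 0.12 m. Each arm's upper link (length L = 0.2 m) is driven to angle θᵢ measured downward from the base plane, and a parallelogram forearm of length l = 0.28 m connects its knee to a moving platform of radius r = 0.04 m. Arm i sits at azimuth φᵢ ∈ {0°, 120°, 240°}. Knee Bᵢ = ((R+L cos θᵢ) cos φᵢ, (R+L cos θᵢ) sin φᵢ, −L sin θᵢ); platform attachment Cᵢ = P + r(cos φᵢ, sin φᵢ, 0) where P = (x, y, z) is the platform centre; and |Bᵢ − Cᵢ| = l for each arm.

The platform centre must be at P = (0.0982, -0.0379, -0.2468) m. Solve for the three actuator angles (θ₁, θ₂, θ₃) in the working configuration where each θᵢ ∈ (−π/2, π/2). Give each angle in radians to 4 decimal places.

arm 1 (φ=0.0°): x'=0.0982, y'=-0.0379
  A cos θ + B sin θ = C:  -0.0182·cos θ + -0.2468·sin θ = -0.0607
  γ=atan2(-0.2468,-0.0182)=-1.6444;  ψ=arccos(-0.2453)=1.8186;  θ1=γ+ψ≈0.1742
φ2=120.0° → target in arm frame (-0.0819, -0.0661)
  e−x'=0.1619;  (l²−L²−(e−x')²−y'²−z²)/2L = -0.1327
  γ=atan2(-0.2468,0.1619)=-0.9902;  ψ=arccos(-0.4497)=2.0372;  θ2=γ+ψ≈1.0471
arm 3 (φ=240.0°): x'=-0.0163, y'=0.1040
  A cos θ + B sin θ = C:  0.0963·cos θ + -0.2468·sin θ = -0.1065
  √(A²+B²)=0.2649;  θ3 = -1.1989+1.9845 ≈ 0.7856

θ₁ = 0.1742, θ₂ = 1.0471, θ₃ = 0.7856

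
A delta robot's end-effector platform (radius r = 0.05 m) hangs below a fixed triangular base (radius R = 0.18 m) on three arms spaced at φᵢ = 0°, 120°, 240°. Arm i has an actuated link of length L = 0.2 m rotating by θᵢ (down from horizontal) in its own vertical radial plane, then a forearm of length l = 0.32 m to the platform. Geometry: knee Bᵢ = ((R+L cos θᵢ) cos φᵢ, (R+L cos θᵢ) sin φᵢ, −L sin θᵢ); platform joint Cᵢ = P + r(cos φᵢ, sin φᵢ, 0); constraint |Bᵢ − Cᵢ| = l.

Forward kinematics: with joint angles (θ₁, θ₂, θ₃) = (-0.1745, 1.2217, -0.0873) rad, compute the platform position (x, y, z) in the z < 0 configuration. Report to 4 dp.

(0.0588, -0.0957, -0.1114)

φ1=0.0°: virtual centre (0.3270, 0.0000, 0.0347), radius l
arm 2 at φ=120.0°: e+L cos θ2 = 0.1984;  centre 2 = (-0.0992, 0.1718, -0.1879)
φ3=240.0°: virtual centre (-0.1646, -0.2851, 0.0174), radius l
subtract pairs → two planes through P
plane₁₂: -0.8523x+0.3437y+-0.4453z = -0.0334
det = 0.8239;  x = 0.0229+-0.3226z,  y = -0.0405+0.4956z
quadratic in z: (1.3497)z²+(0.0866)z+(-0.0071)=0, √Δ=0.2140 → z ∈ {-0.1114, 0.0472}; z = -0.1114 (taking z<0)
x = 0.0588, y = -0.0957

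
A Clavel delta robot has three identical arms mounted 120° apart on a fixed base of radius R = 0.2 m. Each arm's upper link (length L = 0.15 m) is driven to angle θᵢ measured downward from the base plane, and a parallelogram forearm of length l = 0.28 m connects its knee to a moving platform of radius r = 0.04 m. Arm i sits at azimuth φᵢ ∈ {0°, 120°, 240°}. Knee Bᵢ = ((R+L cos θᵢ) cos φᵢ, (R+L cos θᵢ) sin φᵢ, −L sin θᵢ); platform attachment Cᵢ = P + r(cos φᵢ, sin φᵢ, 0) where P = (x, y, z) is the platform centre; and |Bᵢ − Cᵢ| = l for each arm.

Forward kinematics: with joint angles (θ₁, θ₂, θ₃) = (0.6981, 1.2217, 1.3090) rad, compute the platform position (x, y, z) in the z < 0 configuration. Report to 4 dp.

S1 = (0.2749·cos0.0°, 0.2749·sin0.0°, -0.0964) = (0.2749, 0.0000, -0.0964)
arm 2 at φ=120.0°: (R−r)+L cos θ2 = 0.2113;  S2 = (-0.1057, 0.1830, -0.1410)
S3 = (0.1988·cos240.0°, 0.1988·sin240.0°, -0.1449) = (-0.0994, -0.1722, -0.1449)
|S₂|²−|S₁|² = -0.0204;  |S₃|²−|S₁|² = -0.0243
plane₁₂: -0.7611x+0.3660y+-0.0891z = -0.0204
Cramer: x(z) = 0.0297-0.1234z;  y(z) = 0.0061-0.0133z
quadratic in z: (1.0154)z²+(0.2532)z+(-0.0089)=0, √Δ=0.3169 → z ∈ {-0.2807, 0.0314}; z = -0.2807 (taking z<0)
x = 0.0643, y = 0.0099

(0.0643, 0.0099, -0.2807)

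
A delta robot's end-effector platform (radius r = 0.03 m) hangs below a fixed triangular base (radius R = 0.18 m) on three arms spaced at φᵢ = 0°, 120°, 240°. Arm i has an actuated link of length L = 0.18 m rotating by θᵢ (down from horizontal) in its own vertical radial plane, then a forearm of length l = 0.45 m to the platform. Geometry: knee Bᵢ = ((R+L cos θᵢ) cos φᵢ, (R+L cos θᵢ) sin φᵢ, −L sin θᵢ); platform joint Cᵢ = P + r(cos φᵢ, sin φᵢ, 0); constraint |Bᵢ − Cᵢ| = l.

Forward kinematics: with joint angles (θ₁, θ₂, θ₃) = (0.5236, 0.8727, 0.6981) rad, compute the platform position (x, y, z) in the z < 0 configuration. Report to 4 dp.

(0.0484, -0.0293, -0.4579)

arm 1 at φ=0.0°: e+L cos θ1 = 0.3059;  S1 = (0.3059, 0.0000, -0.0900)
arm 2 at φ=120.0°: e+L cos θ2 = 0.2657;  S2 = (-0.1328, 0.2301, -0.1379)
S3 = (0.2879·cos240.0°, 0.2879·sin240.0°, -0.1157) = (-0.1439, -0.2493, -0.1157)
eliminate P² terms by subtracting sphere 1 from 2 and 3
[-0.8775 0.4602 -0.0958]·P = -0.0121;  [-0.8997 -0.4986 -0.0514]·P = -0.0054
Cramer: x(z) = 0.0100-0.0839z;  y(z) = -0.0072+0.0482z
quadratic in z: (1.0094)z²+(0.2289)z+(-0.1068)=0, √Δ=0.6954 → z ∈ {-0.4579, 0.2311}; z = -0.4579 (taking z<0)
x = 0.0484, y = -0.0293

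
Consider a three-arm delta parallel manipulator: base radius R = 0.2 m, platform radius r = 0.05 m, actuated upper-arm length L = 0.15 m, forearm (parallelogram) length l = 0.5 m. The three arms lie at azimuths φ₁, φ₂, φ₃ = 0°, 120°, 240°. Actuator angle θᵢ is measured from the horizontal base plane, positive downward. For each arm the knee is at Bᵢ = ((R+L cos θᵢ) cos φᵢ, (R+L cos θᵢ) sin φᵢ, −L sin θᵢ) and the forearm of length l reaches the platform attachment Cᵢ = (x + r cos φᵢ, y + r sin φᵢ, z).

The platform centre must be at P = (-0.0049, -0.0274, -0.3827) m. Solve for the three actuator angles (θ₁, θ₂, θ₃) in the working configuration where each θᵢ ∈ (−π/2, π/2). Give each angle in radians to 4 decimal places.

θ₁ = -0.0872, θ₂ = 0.0000, θ₃ = -0.2620

rotate P by −φ1: (-0.0049, -0.0274, -0.3827)
  A cos θ + B sin θ = C:  0.1549·cos θ + -0.3827·sin θ = 0.1877
  √(A²+B²)=0.4129;  θ1 = -1.1862+1.0990 ≈ -0.0872
arm 2 (φ=120.0°): x'=-0.0213, y'=0.0179
  e−x'=0.1713;  (l²−L²−(e−x')²−y'²−z²)/2L = 0.1713
  √(A²+B²)=0.4193;  θ2 = -1.1500+1.1500 ≈ 0.0000
rotate P by −φ3: (0.0262, 0.0095, -0.3827)
  e−x'=0.1238;  (l²−L²−(e−x')²−y'²−z²)/2L = 0.2187
  θ3 = atan2(B,A) + arccos(C/0.4022) = -0.2620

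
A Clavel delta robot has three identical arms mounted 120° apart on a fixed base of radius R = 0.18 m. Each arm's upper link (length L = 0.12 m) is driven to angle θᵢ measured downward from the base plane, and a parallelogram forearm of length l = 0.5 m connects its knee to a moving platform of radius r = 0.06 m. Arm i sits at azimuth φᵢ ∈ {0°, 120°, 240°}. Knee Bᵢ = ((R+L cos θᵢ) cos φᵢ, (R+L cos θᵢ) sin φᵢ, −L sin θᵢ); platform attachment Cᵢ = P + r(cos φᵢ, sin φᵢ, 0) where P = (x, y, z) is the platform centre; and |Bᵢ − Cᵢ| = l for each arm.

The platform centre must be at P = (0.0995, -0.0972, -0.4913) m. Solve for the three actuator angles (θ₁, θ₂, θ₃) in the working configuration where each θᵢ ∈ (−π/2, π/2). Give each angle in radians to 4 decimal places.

θ₁ = 0.1747, θ₂ = 1.0474, θ₃ = 0.4367

φ1=0.0° → target in arm frame (0.0995, -0.0972)
  A=0.0205, B=-0.4913, C=(l²−L²−A²−y'²−z²)/(2L)=-0.0652
  θ1 = atan2(B,A) + arccos(C/0.4917) = 0.1747
rotate P by −φ2: (-0.1339, -0.0376, -0.4913)
  A=0.2539, B=-0.4913, C=(l²−L²−A²−y'²−z²)/(2L)=-0.2986
  γ=atan2(-0.4913,0.2539)=-1.0938;  ψ=arccos(-0.5399)=2.1412;  θ2=γ+ψ≈1.0474
rotate P by −φ3: (0.0344, 0.1348, -0.4913)
  A cos θ + B sin θ = C:  0.0856·cos θ + -0.4913·sin θ = -0.1303
  θ3 = atan2(B,A) + arccos(C/0.4987) = 0.4367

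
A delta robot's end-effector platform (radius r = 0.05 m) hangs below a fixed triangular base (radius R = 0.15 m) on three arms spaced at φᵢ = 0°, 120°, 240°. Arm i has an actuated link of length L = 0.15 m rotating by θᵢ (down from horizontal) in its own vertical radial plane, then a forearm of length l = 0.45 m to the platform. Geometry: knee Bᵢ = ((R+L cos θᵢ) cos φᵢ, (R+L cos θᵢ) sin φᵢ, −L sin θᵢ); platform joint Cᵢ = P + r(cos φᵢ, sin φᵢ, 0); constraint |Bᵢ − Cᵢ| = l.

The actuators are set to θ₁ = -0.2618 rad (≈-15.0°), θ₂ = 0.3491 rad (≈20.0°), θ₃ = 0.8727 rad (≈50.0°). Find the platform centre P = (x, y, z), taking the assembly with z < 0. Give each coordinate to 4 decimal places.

(0.1470, 0.0862, -0.3919)

φ1=0.0°: virtual centre (0.2449, 0.0000, 0.0388), radius l
arm 2 at φ=120.0°: e+L cos θ2 = 0.2410;  O2 = (-0.1205, 0.2087, -0.0513)
φ3=240.0°: virtual centre (-0.0982, -0.1701, -0.1149), radius l
subtract pairs → two planes through P
[-0.7307 0.4173 -0.1803]·P = -0.0008;  [-0.6862 -0.3402 -0.3075]·P = -0.0097
det = 0.5350;  x = 0.0081+-0.3545z,  y = 0.0122+-0.1888z
quadratic in z: (1.1613)z²+(0.0856)z+(-0.1448)=0, √Δ=0.8245 → z ∈ {-0.3919, 0.3181}; z = -0.3919 (taking z<0)
x = 0.1470, y = 0.0862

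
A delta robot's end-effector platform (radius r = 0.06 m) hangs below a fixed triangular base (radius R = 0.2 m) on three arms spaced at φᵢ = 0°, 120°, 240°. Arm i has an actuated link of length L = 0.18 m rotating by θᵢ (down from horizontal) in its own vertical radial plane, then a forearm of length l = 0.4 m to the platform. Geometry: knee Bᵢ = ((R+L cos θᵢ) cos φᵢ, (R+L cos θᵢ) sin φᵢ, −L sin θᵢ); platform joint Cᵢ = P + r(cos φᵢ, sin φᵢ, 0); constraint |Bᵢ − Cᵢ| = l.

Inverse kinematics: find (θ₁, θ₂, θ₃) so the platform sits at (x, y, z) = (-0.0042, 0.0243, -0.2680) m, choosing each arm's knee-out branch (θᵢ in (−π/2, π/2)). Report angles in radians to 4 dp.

φ1=0.0° → target in arm frame (-0.0042, 0.0243)
  A=0.1442, B=-0.2680, C=(l²−L²−A²−y'²−z²)/(2L)=0.0955
  γ=atan2(-0.2680,0.1442)=-1.0772;  ψ=arccos(0.3139)=1.2515;  θ1=γ+ψ≈0.1743
arm 2 (φ=120.0°): x'=0.0231, y'=-0.0085
  A cos θ + B sin θ = C:  0.1169·cos θ + -0.2680·sin θ = 0.1168
  γ=atan2(-0.2680,0.1169)=-1.1596;  ψ=arccos(0.3995)=1.1598;  θ2=γ+ψ≈0.0002
φ3=240.0° → target in arm frame (-0.0189, -0.0158)
  e−x'=0.1589;  (l²−L²−(e−x')²−y'²−z²)/2L = 0.0841
  √(A²+B²)=0.3116;  θ3 = -1.0355+1.2976 ≈ 0.2621

θ₁ = 0.1743, θ₂ = 0.0002, θ₃ = 0.2621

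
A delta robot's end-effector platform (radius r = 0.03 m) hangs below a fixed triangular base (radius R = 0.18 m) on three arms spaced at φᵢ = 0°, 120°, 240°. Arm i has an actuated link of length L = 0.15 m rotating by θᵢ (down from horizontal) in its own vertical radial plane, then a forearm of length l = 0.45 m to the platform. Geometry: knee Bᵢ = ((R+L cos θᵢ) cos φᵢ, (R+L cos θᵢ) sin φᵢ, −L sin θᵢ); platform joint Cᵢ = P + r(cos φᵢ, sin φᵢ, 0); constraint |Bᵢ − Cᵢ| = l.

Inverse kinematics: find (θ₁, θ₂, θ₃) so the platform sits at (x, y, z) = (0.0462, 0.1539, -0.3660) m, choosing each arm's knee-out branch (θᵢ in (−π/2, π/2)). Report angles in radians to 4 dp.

θ₁ = 0.1747, θ₂ = -0.1740, θ₃ = 1.0476

rotate P by −φ1: (0.0462, 0.1539, -0.3660)
  A cos θ + B sin θ = C:  0.1038·cos θ + -0.3660·sin θ = 0.0386
  θ1 = atan2(B,A) + arccos(C/0.3804) = 0.1747
φ2=120.0° → target in arm frame (0.1102, -0.1170)
  A cos θ + B sin θ = C:  0.0398·cos θ + -0.3660·sin θ = 0.1026
  γ=atan2(-0.3660,0.0398)=-1.4624;  ψ=arccos(0.2787)=1.2884;  θ2=γ+ψ≈-0.1740
arm 3 (φ=240.0°): x'=-0.1564, y'=-0.0369
  e−x'=0.3064;  (l²−L²−(e−x')²−y'²−z²)/2L = -0.1640
  √(A²+B²)=0.4773;  θ3 = -0.8738+1.9215 ≈ 1.0476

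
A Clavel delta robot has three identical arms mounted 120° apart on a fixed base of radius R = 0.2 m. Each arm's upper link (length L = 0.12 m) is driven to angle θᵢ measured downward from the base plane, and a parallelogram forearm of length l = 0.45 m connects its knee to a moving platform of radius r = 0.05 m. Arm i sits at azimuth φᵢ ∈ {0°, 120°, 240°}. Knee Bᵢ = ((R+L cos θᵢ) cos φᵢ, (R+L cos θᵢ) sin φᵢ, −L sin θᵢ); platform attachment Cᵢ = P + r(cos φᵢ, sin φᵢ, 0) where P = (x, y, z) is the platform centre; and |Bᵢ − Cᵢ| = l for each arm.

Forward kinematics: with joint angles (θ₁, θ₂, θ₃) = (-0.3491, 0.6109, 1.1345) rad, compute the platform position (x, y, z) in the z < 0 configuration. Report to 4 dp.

φ1=0.0°: virtual centre (0.2628, 0.0000, 0.0410), radius l
φ2=120.0°: virtual centre (-0.1241, 0.2150, -0.0688), radius l
φ3=240.0°: virtual centre (-0.1004, -0.1738, -0.1088), radius l
|S₂|²−|S₁|² = -0.0043;  |S₃|²−|S₁|² = -0.0186
plane₁₂: -0.7738x+0.4301y+-0.2198z = -0.0043
Cramer: x(z) = 0.0164-0.3531z;  y(z) = 0.0194-0.1243z
sphere 1 gives Az²+Bz+C=0 with A=1.1401, B=0.0871, C=-0.1397;  B²−4AC=0.6448;  roots -0.3904, 0.3140;  negative root z = -0.3904
x = 0.1542, y = 0.0679

(0.1542, 0.0679, -0.3904)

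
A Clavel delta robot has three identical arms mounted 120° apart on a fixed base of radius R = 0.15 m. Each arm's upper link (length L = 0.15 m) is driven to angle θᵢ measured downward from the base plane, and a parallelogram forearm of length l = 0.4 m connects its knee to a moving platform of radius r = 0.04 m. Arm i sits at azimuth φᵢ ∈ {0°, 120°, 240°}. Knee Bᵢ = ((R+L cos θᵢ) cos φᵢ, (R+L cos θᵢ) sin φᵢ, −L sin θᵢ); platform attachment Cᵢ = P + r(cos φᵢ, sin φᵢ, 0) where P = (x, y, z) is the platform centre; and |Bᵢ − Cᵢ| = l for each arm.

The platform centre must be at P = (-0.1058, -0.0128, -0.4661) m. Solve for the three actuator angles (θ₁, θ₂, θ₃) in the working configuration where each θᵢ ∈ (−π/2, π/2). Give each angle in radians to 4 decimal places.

rotate P by −φ1: (-0.1058, -0.0128, -0.4661)
  e−x'=0.2158;  (l²−L²−(e−x')²−y'²−z²)/2L = -0.4216
  θ1 = atan2(B,A) + arccos(C/0.5136) = 1.3965
arm 2 (φ=120.0°): x'=0.0418, y'=0.0980
  e−x'=0.0682;  (l²−L²−(e−x')²−y'²−z²)/2L = -0.3134
  √(A²+B²)=0.4711;  θ2 = -1.4255+2.2986 ≈ 0.8730
arm 3 (φ=240.0°): x'=0.0640, y'=-0.0852
  e−x'=0.0460;  (l²−L²−(e−x')²−y'²−z²)/2L = -0.2971
  √(A²+B²)=0.4684;  θ3 = -1.4724+2.2579 ≈ 0.7855

θ₁ = 1.3965, θ₂ = 0.8730, θ₃ = 0.7855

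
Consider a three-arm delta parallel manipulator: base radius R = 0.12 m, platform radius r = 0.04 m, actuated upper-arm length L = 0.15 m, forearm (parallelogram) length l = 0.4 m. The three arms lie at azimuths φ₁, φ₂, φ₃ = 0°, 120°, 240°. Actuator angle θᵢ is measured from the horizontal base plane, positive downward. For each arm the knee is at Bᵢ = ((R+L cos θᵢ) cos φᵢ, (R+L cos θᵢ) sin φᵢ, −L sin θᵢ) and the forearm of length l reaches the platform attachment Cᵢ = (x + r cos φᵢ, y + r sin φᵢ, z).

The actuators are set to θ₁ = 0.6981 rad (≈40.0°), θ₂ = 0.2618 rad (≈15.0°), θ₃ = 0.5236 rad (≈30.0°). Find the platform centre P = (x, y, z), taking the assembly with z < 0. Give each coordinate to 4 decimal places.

O1 = (0.1949·cos0.0°, 0.1949·sin0.0°, -0.0964) = (0.1949, 0.0000, -0.0964)
φ2=120.0°: virtual centre (-0.1124, 0.1948, -0.0388), radius l
arm 3 at φ=240.0°: (R−r)+L cos θ3 = 0.2099;  O3 = (-0.1050, -0.1818, -0.0750)
|O₂|²−|O₁|² = 0.0048;  |O₃|²−|O₁|² = 0.0024
plane₁₂: -0.6147x+0.3895y+0.1152z = 0.0048
Cramer: x(z) = -0.0059+0.1281z;  y(z) = 0.0031-0.0935z
quadratic in z: (1.0252)z²+(0.1408)z+(-0.1104)=0, √Δ=0.6874 → z ∈ {-0.4039, 0.2666}; z = -0.4039 (taking z<0)
x = -0.0576, y = 0.0408

(-0.0576, 0.0408, -0.4039)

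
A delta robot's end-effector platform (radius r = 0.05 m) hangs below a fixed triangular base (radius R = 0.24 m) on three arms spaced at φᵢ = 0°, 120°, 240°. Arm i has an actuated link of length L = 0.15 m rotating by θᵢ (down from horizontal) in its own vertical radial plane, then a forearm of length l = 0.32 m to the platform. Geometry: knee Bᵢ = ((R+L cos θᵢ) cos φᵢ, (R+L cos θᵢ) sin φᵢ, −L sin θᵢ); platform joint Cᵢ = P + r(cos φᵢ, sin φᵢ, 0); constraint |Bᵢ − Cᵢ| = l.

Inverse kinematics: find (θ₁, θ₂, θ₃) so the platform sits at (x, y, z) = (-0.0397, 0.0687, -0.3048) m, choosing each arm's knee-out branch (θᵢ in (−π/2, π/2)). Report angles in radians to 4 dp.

θ₁ = 1.3090, θ₂ = 0.6108, θ₃ = 1.3087

arm 1 (φ=0.0°): x'=-0.0397, y'=0.0687
  A=0.2297, B=-0.3048, C=(l²−L²−A²−y'²−z²)/(2L)=-0.2349
  θ1 = atan2(B,A) + arccos(C/0.3817) = 1.3090
rotate P by −φ2: (0.0793, 0.0000, -0.3048)
  A=0.1107, B=-0.3048, C=(l²−L²−A²−y'²−z²)/(2L)=-0.0842
  √(A²+B²)=0.3243;  θ2 = -1.2226+1.8333 ≈ 0.6108
rotate P by −φ3: (-0.0396, -0.0687, -0.3048)
  A=0.2296, B=-0.3048, C=(l²−L²−A²−y'²−z²)/(2L)=-0.2349
  √(A²+B²)=0.3816;  θ3 = -0.9251+2.2338 ≈ 1.3087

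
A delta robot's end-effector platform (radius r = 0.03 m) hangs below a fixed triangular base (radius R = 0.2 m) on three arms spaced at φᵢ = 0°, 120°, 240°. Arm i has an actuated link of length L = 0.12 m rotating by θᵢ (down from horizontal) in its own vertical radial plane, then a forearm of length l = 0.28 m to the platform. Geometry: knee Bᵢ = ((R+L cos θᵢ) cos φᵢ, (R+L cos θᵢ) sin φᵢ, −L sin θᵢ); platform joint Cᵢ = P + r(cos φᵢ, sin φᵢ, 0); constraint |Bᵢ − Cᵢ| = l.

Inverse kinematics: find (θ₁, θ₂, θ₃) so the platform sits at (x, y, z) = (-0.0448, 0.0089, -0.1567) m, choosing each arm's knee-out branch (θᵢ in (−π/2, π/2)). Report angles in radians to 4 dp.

θ₁ = 1.0469, θ₂ = 0.3489, θ₃ = 0.5240

arm 1 (φ=0.0°): x'=-0.0448, y'=0.0089
  A=0.2148, B=-0.1567, C=(l²−L²−A²−y'²−z²)/(2L)=-0.0282
  γ=atan2(-0.1567,0.2148)=-0.6303;  ψ=arccos(-0.1061)=1.6771;  θ1=γ+ψ≈1.0469
arm 2 (φ=120.0°): x'=0.0301, y'=0.0343
  A=0.1399, B=-0.1567, C=(l²−L²−A²−y'²−z²)/(2L)=0.0779
  θ2 = atan2(B,A) + arccos(C/0.2101) = 0.3489
arm 3 (φ=240.0°): x'=0.0147, y'=-0.0432
  A cos θ + B sin θ = C:  0.1553·cos θ + -0.1567·sin θ = 0.0561
  θ3 = atan2(B,A) + arccos(C/0.2206) = 0.5240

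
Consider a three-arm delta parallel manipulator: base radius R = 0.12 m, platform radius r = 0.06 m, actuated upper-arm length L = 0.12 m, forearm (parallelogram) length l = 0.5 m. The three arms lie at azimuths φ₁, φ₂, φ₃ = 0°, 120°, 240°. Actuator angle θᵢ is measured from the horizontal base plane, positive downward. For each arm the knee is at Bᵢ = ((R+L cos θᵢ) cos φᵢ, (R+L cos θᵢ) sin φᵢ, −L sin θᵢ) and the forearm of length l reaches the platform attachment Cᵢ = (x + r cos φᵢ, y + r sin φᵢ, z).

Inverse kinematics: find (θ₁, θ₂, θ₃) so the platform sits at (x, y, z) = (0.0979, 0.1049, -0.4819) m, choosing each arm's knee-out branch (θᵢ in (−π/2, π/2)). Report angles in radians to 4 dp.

φ1=0.0° → target in arm frame (0.0979, 0.1049)
  e−x'=-0.0379;  (l²−L²−(e−x')²−y'²−z²)/2L = -0.0378
  √(A²+B²)=0.4834;  θ1 = -1.6493+1.6490 ≈ -0.0002
arm 2 (φ=120.0°): x'=0.0419, y'=-0.1372
  e−x'=0.0181;  (l²−L²−(e−x')²−y'²−z²)/2L = -0.0658
  γ=atan2(-0.4819,0.0181)=-1.5332;  ψ=arccos(-0.1364)=1.7076;  θ2=γ+ψ≈0.1744
arm 3 (φ=240.0°): x'=-0.1398, y'=0.0323
  A cos θ + B sin θ = C:  0.1998·cos θ + -0.4819·sin θ = -0.1566
  θ3 = atan2(B,A) + arccos(C/0.5217) = 0.6980

θ₁ = -0.0002, θ₂ = 0.1744, θ₃ = 0.6980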